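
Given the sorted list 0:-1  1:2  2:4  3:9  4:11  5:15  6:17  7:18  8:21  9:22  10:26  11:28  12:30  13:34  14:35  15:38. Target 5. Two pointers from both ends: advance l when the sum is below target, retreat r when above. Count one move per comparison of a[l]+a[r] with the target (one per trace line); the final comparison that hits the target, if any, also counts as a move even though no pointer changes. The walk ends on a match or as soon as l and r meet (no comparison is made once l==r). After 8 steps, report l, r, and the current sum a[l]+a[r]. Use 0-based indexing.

l=0, r=7, sum=17

l=0 r=15: -1+38=37 >5, r--
l=0 r=14: -1+35=34 >5, r--
l=0 r=13: -1+34=33 >5, r--
l=0 r=12: -1+30=29 >5, r--
l=0 r=11: -1+28=27 >5, r--
l=0 r=10: -1+26=25 >5, r--
l=0 r=9: -1+22=21 >5, r--
l=0 r=8: -1+21=20 >5, r--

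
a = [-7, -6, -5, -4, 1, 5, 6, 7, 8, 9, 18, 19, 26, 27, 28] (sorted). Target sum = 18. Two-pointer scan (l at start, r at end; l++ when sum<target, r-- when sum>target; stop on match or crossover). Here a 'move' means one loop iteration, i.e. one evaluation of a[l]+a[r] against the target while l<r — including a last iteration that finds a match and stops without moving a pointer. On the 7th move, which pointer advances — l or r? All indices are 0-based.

l=0 r=14: -7+28=21 >18, r--
l=0 r=13: -7+27=20 >18, r--
l=0 r=12: -7+26=19 >18, r--
l=0 r=11: -7+19=12 <18, l++
l=1 r=11: -6+19=13 <18, l++
l=2 r=11: -5+19=14 <18, l++
l=3 r=11: -4+19=15 <18, l++

l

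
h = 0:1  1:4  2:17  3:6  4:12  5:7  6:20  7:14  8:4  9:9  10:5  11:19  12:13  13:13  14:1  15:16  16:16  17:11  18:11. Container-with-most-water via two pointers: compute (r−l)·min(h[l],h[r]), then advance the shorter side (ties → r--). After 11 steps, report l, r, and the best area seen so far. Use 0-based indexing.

l=4, r=11, best area=224

[0,18] min(1,11)*18=18 best=18 * → l++
[1,18] min(4,11)*17=68 best=68 * → l++
[2,18] min(17,11)*16=176 best=176 * → r--
[2,17] min(17,11)*15=165 best=176 → r--
[2,16] min(17,16)*14=224 best=224 * → r--
[2,15] min(17,16)*13=208 best=224 → r--
[2,14] min(17,1)*12=12 best=224 → r--
[2,13] min(17,13)*11=143 best=224 → r--
[2,12] min(17,13)*10=130 best=224 → r--
[2,11] min(17,19)*9=153 best=224 → l++
[3,11] min(6,19)*8=48 best=224 → l++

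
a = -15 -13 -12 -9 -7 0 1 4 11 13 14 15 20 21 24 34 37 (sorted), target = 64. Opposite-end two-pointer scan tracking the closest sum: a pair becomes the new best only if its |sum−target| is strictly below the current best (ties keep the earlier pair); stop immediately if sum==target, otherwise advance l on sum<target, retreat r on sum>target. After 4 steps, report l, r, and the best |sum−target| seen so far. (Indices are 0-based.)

[0,16] -15+37=22 d=42 * → l++
[1,16] -13+37=24 d=40 * → l++
[2,16] -12+37=25 d=39 * → l++
[3,16] -9+37=28 d=36 * → l++

l=4, r=16, best |Δ|=36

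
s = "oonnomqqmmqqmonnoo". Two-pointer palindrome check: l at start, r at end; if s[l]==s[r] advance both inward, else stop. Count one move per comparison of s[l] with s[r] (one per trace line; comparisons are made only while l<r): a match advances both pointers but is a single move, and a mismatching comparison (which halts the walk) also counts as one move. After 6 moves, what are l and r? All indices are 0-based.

l=6, r=11

[0,17] 'o'=='o' → l++,r--
[1,16] 'o'=='o' → l++,r--
[2,15] 'n'=='n' → l++,r--
[3,14] 'n'=='n' → l++,r--
[4,13] 'o'=='o' → l++,r--
[5,12] 'm'=='m' → l++,r--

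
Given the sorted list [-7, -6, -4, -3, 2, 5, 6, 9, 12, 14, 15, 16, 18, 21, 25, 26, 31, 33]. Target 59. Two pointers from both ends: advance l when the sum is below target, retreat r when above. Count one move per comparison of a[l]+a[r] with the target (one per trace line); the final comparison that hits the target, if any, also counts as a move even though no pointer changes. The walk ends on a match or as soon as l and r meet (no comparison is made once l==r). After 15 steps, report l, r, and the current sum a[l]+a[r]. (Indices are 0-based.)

l=0 r=17: -7+33=26 <59, l++
l=1 r=17: -6+33=27 <59, l++
l=2 r=17: -4+33=29 <59, l++
l=3 r=17: -3+33=30 <59, l++
l=4 r=17: 2+33=35 <59, l++
l=5 r=17: 5+33=38 <59, l++
l=6 r=17: 6+33=39 <59, l++
l=7 r=17: 9+33=42 <59, l++
l=8 r=17: 12+33=45 <59, l++
l=9 r=17: 14+33=47 <59, l++
l=10 r=17: 15+33=48 <59, l++
l=11 r=17: 16+33=49 <59, l++
l=12 r=17: 18+33=51 <59, l++
l=13 r=17: 21+33=54 <59, l++
l=14 r=17: 25+33=58 <59, l++

l=15, r=17, sum=59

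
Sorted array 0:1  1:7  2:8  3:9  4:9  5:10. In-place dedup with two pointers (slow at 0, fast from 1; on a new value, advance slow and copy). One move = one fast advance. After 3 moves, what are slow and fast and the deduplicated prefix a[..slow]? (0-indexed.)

(s=0,f=1) a[fast]=7≠a[slow]=1 write a[1]=7 → slow++,fast++
(s=1,f=2) a[fast]=8≠a[slow]=7 write a[2]=8 → slow++,fast++
(s=2,f=3) a[fast]=9≠a[slow]=8 write a[3]=9 → slow++,fast++

slow=3, fast=4, prefix=[1, 7, 8, 9]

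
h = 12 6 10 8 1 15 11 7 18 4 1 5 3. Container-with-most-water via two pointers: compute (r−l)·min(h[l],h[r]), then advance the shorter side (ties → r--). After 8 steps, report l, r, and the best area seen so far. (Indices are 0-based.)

l=0 r=12: min(12,3)*12=36 best=36 *, r--
l=0 r=11: min(12,5)*11=55 best=55 *, r--
l=0 r=10: min(12,1)*10=10 best=55, r--
l=0 r=9: min(12,4)*9=36 best=55, r--
l=0 r=8: min(12,18)*8=96 best=96 *, l++
l=1 r=8: min(6,18)*7=42 best=96, l++
l=2 r=8: min(10,18)*6=60 best=96, l++
l=3 r=8: min(8,18)*5=40 best=96, l++

l=4, r=8, best area=96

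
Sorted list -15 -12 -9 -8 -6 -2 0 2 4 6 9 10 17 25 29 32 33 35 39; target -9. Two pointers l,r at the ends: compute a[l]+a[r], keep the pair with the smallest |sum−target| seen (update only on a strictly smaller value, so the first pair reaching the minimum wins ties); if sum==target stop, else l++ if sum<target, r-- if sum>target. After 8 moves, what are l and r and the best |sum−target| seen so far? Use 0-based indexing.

l=0, r=10, best |Δ|=4

[0,18] -15+39=24 d=33 * → r--
[0,17] -15+35=20 d=29 * → r--
[0,16] -15+33=18 d=27 * → r--
[0,15] -15+32=17 d=26 * → r--
[0,14] -15+29=14 d=23 * → r--
[0,13] -15+25=10 d=19 * → r--
[0,12] -15+17=2 d=11 * → r--
[0,11] -15+10=-5 d=4 * → r--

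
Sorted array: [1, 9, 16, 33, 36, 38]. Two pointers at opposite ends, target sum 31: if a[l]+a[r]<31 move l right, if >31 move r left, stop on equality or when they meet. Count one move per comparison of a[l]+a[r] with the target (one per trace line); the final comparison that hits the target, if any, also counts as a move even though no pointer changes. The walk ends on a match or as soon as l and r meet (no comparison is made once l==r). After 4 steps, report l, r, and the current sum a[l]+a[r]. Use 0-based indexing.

l=1, r=2, sum=25

[0,5] 1+38=39 >31 → r--
[0,4] 1+36=37 >31 → r--
[0,3] 1+33=34 >31 → r--
[0,2] 1+16=17 <31 → l++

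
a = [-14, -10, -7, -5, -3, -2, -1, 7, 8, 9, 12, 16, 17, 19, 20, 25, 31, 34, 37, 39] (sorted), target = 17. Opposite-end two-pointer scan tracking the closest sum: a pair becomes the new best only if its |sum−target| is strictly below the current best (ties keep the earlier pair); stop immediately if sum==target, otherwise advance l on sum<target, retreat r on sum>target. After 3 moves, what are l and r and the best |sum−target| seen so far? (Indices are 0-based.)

[0,19] -14+39=25 d=8 * → r--
[0,18] -14+37=23 d=6 * → r--
[0,17] -14+34=20 d=3 * → r--

l=0, r=16, best |Δ|=3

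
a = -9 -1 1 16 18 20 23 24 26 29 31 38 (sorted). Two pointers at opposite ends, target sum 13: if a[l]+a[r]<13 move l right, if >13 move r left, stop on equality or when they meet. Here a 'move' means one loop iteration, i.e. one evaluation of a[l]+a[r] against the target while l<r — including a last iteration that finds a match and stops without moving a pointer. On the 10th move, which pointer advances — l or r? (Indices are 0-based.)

l=0 r=11: -9+38=29 >13, r--
l=0 r=10: -9+31=22 >13, r--
l=0 r=9: -9+29=20 >13, r--
l=0 r=8: -9+26=17 >13, r--
l=0 r=7: -9+24=15 >13, r--
l=0 r=6: -9+23=14 >13, r--
l=0 r=5: -9+20=11 <13, l++
l=1 r=5: -1+20=19 >13, r--
l=1 r=4: -1+18=17 >13, r--
l=1 r=3: -1+16=15 >13, r--

r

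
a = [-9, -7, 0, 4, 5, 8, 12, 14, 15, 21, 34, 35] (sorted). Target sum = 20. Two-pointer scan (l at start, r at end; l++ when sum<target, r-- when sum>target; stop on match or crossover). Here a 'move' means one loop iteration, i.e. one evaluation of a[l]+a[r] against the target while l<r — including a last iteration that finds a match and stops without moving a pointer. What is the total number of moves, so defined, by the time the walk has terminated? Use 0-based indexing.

8 moves

l=0 r=11: -9+35=26 >20, r--
l=0 r=10: -9+34=25 >20, r--
l=0 r=9: -9+21=12 <20, l++
l=1 r=9: -7+21=14 <20, l++
l=2 r=9: 0+21=21 >20, r--
l=2 r=8: 0+15=15 <20, l++
l=3 r=8: 4+15=19 <20, l++
l=4 r=8: 5+15=20, found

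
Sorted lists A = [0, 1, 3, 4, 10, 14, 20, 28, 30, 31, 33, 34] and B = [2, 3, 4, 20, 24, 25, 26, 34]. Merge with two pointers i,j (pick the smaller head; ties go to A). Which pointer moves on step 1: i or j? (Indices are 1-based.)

i

[i=1,j=1] A[i]=0<=B[j]=2 take 0 → i++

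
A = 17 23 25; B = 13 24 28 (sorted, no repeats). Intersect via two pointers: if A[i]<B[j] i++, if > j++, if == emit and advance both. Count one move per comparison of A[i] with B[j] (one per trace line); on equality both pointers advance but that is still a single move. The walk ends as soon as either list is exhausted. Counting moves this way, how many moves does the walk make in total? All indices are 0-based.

[i=0,j=0] 17>13 → j++
[i=0,j=1] 17<24 → i++
[i=1,j=1] 23<24 → i++
[i=2,j=1] 25>24 → j++
[i=2,j=2] 25<28 → i++

5 moves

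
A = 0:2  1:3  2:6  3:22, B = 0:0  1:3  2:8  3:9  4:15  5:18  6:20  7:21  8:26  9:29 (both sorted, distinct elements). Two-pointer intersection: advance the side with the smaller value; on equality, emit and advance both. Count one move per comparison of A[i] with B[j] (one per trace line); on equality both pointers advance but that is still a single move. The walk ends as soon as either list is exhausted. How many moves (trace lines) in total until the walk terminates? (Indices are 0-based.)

[i=0,j=0] 2>0 → j++
[i=0,j=1] 2<3 → i++
[i=1,j=1] 3==3 emit → i++,j++
[i=2,j=2] 6<8 → i++
[i=3,j=2] 22>8 → j++
[i=3,j=3] 22>9 → j++
[i=3,j=4] 22>15 → j++
[i=3,j=5] 22>18 → j++
[i=3,j=6] 22>20 → j++
[i=3,j=7] 22>21 → j++
[i=3,j=8] 22<26 → i++

11 moves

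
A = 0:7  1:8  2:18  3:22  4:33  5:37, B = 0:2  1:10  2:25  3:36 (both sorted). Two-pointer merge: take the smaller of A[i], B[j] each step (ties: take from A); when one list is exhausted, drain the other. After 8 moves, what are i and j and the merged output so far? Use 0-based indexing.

[i=0,j=0] A[i]=7>B[j]=2 take 2 → j++
[i=0,j=1] A[i]=7<=B[j]=10 take 7 → i++
[i=1,j=1] A[i]=8<=B[j]=10 take 8 → i++
[i=2,j=1] A[i]=18>B[j]=10 take 10 → j++
[i=2,j=2] A[i]=18<=B[j]=25 take 18 → i++
[i=3,j=2] A[i]=22<=B[j]=25 take 22 → i++
[i=4,j=2] A[i]=33>B[j]=25 take 25 → j++
[i=4,j=3] A[i]=33<=B[j]=36 take 33 → i++

i=5, j=3, merged so far=[2, 7, 8, 10, 18, 22, 25, 33]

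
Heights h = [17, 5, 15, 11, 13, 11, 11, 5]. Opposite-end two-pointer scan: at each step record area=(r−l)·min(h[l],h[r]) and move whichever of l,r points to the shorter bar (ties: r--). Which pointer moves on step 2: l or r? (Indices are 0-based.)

l=0 r=7: min(17,5)*7=35 best=35 *, r--
l=0 r=6: min(17,11)*6=66 best=66 *, r--

r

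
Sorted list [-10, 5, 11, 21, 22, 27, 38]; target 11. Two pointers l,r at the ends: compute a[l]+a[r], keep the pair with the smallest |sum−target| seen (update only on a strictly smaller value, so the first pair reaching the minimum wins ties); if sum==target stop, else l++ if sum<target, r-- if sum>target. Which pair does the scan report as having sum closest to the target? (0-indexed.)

pair (-10, 21) with sum 11 (|Δ|=0)

l=0 r=6: -10+38=28 d=17 *, r--
l=0 r=5: -10+27=17 d=6 *, r--
l=0 r=4: -10+22=12 d=1 *, r--
l=0 r=3: -10+21=11 d=0 *, stop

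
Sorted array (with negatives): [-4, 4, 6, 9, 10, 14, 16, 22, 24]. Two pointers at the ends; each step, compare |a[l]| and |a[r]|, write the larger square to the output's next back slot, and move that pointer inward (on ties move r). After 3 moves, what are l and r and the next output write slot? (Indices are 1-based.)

l=1 r=9: |-4|<=|24| out[9]=576, r--
l=1 r=8: |-4|<=|22| out[8]=484, r--
l=1 r=7: |-4|<=|16| out[7]=256, r--

l=1, r=6, next write slot=6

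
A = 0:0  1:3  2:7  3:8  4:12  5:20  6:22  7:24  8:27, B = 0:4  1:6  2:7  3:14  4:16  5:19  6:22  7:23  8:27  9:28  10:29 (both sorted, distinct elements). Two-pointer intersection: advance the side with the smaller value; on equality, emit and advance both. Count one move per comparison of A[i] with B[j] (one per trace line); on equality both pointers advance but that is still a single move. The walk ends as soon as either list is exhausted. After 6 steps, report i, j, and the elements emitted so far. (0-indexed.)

[i=0,j=0] 0<4 → i++
[i=1,j=0] 3<4 → i++
[i=2,j=0] 7>4 → j++
[i=2,j=1] 7>6 → j++
[i=2,j=2] 7==7 emit → i++,j++
[i=3,j=3] 8<14 → i++

i=4, j=3, emitted=[7]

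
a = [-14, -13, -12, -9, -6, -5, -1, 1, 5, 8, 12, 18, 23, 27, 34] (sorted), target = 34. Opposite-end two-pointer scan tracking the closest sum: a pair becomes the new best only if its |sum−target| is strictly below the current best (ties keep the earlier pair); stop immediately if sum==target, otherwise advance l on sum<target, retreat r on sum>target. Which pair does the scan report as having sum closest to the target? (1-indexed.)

pair (-1, 34) with sum 33 (|Δ|=1)

l=1 r=15: -14+34=20 d=14 *, l++
l=2 r=15: -13+34=21 d=13 *, l++
l=3 r=15: -12+34=22 d=12 *, l++
l=4 r=15: -9+34=25 d=9 *, l++
l=5 r=15: -6+34=28 d=6 *, l++
l=6 r=15: -5+34=29 d=5 *, l++
l=7 r=15: -1+34=33 d=1 *, l++
l=8 r=15: 1+34=35 d=1, r--
l=8 r=14: 1+27=28 d=6, l++
l=9 r=14: 5+27=32 d=2, l++
l=10 r=14: 8+27=35 d=1, r--
l=10 r=13: 8+23=31 d=3, l++
l=11 r=13: 12+23=35 d=1, r--
l=11 r=12: 12+18=30 d=4, l++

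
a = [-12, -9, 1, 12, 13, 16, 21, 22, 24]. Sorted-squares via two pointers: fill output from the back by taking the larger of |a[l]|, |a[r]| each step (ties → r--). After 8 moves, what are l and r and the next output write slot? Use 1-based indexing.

l=3, r=3, next write slot=1

l=1 r=9: |-12|<=|24| out[9]=576, r--
l=1 r=8: |-12|<=|22| out[8]=484, r--
l=1 r=7: |-12|<=|21| out[7]=441, r--
l=1 r=6: |-12|<=|16| out[6]=256, r--
l=1 r=5: |-12|<=|13| out[5]=169, r--
l=1 r=4: |-12|<=|12| out[4]=144, r--
l=1 r=3: |-12|>|1| out[3]=144, l++
l=2 r=3: |-9|>|1| out[2]=81, l++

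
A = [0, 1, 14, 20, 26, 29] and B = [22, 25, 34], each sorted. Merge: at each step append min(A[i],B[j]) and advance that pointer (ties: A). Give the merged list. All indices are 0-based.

i=0 j=0: A[i]=0<=B[j]=22 take 0, i++
i=1 j=0: A[i]=1<=B[j]=22 take 1, i++
i=2 j=0: A[i]=14<=B[j]=22 take 14, i++
i=3 j=0: A[i]=20<=B[j]=22 take 20, i++
i=4 j=0: A[i]=26>B[j]=22 take 22, j++
i=4 j=1: A[i]=26>B[j]=25 take 25, j++
i=4 j=2: A[i]=26<=B[j]=34 take 26, i++
i=5 j=2: A[i]=29<=B[j]=34 take 29, i++
i=6 j=2: A done, take B[j]=34, j++

[0, 1, 14, 20, 22, 25, 26, 29, 34]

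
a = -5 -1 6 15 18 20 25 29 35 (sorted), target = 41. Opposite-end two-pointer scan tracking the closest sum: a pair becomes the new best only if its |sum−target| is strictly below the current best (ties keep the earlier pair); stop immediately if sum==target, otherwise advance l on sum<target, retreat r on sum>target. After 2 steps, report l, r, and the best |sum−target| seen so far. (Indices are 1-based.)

l=1 r=9: -5+35=30 d=11 *, l++
l=2 r=9: -1+35=34 d=7 *, l++

l=3, r=9, best |Δ|=7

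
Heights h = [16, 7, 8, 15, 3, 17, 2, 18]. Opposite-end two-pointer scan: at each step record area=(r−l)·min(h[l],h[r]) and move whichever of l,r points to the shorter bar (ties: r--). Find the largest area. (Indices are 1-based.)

[1,8] min(16,18)*7=112 best=112 * → l++
[2,8] min(7,18)*6=42 best=112 → l++
[3,8] min(8,18)*5=40 best=112 → l++
[4,8] min(15,18)*4=60 best=112 → l++
[5,8] min(3,18)*3=9 best=112 → l++
[6,8] min(17,18)*2=34 best=112 → l++
[7,8] min(2,18)*1=2 best=112 → l++

max area = 112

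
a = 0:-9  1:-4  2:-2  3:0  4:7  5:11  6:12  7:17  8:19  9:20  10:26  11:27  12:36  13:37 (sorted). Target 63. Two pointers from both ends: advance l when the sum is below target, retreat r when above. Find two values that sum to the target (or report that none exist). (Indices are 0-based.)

l=0 r=13: -9+37=28 <63, l++
l=1 r=13: -4+37=33 <63, l++
l=2 r=13: -2+37=35 <63, l++
l=3 r=13: 0+37=37 <63, l++
l=4 r=13: 7+37=44 <63, l++
l=5 r=13: 11+37=48 <63, l++
l=6 r=13: 12+37=49 <63, l++
l=7 r=13: 17+37=54 <63, l++
l=8 r=13: 19+37=56 <63, l++
l=9 r=13: 20+37=57 <63, l++
l=10 r=13: 26+37=63, found

(26, 37)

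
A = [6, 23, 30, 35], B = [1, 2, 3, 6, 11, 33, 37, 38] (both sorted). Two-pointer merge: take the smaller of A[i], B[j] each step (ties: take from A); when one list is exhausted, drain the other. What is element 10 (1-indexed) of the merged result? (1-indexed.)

i=1 j=1: A[i]=6>B[j]=1 take 1, j++
i=1 j=2: A[i]=6>B[j]=2 take 2, j++
i=1 j=3: A[i]=6>B[j]=3 take 3, j++
i=1 j=4: A[i]=6<=B[j]=6 take 6, i++
i=2 j=4: A[i]=23>B[j]=6 take 6, j++
i=2 j=5: A[i]=23>B[j]=11 take 11, j++
i=2 j=6: A[i]=23<=B[j]=33 take 23, i++
i=3 j=6: A[i]=30<=B[j]=33 take 30, i++
i=4 j=6: A[i]=35>B[j]=33 take 33, j++
i=4 j=7: A[i]=35<=B[j]=37 take 35, i++
i=5 j=7: A done, take B[j]=37, j++
i=5 j=8: A done, take B[j]=38, j++

merged[10] = 35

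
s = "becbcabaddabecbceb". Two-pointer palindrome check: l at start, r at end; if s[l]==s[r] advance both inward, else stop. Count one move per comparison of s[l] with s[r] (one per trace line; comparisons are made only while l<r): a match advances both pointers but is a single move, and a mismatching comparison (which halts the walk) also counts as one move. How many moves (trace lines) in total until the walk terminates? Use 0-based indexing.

6 moves

l=0 r=17: 'b'=='b', l++,r--
l=1 r=16: 'e'=='e', l++,r--
l=2 r=15: 'c'=='c', l++,r--
l=3 r=14: 'b'=='b', l++,r--
l=4 r=13: 'c'=='c', l++,r--
l=5 r=12: 'a'!='e', stop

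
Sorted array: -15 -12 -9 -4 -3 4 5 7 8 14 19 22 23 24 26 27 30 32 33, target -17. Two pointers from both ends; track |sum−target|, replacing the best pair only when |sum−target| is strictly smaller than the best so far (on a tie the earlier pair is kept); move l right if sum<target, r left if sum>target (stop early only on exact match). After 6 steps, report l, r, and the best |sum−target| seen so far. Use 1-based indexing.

l=1 r=19: -15+33=18 d=35 *, r--
l=1 r=18: -15+32=17 d=34 *, r--
l=1 r=17: -15+30=15 d=32 *, r--
l=1 r=16: -15+27=12 d=29 *, r--
l=1 r=15: -15+26=11 d=28 *, r--
l=1 r=14: -15+24=9 d=26 *, r--

l=1, r=13, best |Δ|=26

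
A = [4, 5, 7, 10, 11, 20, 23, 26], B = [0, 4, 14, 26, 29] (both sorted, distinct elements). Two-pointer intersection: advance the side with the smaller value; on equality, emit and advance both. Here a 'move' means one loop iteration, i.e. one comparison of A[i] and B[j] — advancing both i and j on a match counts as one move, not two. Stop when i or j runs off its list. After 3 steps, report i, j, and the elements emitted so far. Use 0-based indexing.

[i=0,j=0] 4>0 → j++
[i=0,j=1] 4==4 emit → i++,j++
[i=1,j=2] 5<14 → i++

i=2, j=2, emitted=[4]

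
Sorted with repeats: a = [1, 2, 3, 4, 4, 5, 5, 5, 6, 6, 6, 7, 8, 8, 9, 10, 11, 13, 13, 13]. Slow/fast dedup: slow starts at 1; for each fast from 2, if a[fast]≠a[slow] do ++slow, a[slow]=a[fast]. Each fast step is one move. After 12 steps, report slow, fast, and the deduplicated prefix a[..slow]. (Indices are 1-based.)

(s=1,f=2) a[fast]=2≠a[slow]=1 write a[2]=2 → slow++,fast++
(s=2,f=3) a[fast]=3≠a[slow]=2 write a[3]=3 → slow++,fast++
(s=3,f=4) a[fast]=4≠a[slow]=3 write a[4]=4 → slow++,fast++
(s=4,f=5) a[fast]=4=a[slow] dup → fast++
(s=4,f=6) a[fast]=5≠a[slow]=4 write a[5]=5 → slow++,fast++
(s=5,f=7) a[fast]=5=a[slow] dup → fast++
(s=5,f=8) a[fast]=5=a[slow] dup → fast++
(s=5,f=9) a[fast]=6≠a[slow]=5 write a[6]=6 → slow++,fast++
(s=6,f=10) a[fast]=6=a[slow] dup → fast++
(s=6,f=11) a[fast]=6=a[slow] dup → fast++
(s=6,f=12) a[fast]=7≠a[slow]=6 write a[7]=7 → slow++,fast++
(s=7,f=13) a[fast]=8≠a[slow]=7 write a[8]=8 → slow++,fast++

slow=8, fast=14, prefix=[1, 2, 3, 4, 5, 6, 7, 8]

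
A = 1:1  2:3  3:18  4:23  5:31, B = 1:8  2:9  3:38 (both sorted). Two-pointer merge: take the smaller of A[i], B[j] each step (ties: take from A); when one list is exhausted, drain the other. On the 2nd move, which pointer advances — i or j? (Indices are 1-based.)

i

i=1 j=1: A[i]=1<=B[j]=8 take 1, i++
i=2 j=1: A[i]=3<=B[j]=8 take 3, i++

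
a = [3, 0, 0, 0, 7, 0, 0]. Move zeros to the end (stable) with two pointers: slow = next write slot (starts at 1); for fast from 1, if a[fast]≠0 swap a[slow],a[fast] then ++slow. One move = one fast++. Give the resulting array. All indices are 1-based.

[3, 7, 0, 0, 0, 0, 0]

slow=1 fast=1: a[fast]=3≠0 swap→a[1]=3, slow++,fast++
slow=2 fast=2: a[fast]=0, fast++
slow=2 fast=3: a[fast]=0, fast++
slow=2 fast=4: a[fast]=0, fast++
slow=2 fast=5: a[fast]=7≠0 swap→a[2]=7, slow++,fast++
slow=3 fast=6: a[fast]=0, fast++
slow=3 fast=7: a[fast]=0, fast++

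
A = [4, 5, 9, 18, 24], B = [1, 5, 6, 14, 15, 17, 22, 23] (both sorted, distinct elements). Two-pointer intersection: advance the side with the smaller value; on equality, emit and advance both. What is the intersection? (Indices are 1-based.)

intersection = [5]

i=1 j=1: 4>1, j++
i=1 j=2: 4<5, i++
i=2 j=2: 5==5 emit, i++,j++
i=3 j=3: 9>6, j++
i=3 j=4: 9<14, i++
i=4 j=4: 18>14, j++
i=4 j=5: 18>15, j++
i=4 j=6: 18>17, j++
i=4 j=7: 18<22, i++
i=5 j=7: 24>22, j++
i=5 j=8: 24>23, j++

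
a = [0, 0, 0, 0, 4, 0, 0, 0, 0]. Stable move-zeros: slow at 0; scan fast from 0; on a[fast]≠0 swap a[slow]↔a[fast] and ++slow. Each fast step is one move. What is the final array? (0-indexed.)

[4, 0, 0, 0, 0, 0, 0, 0, 0]

slow=0 fast=0: a[fast]=0, fast++
slow=0 fast=1: a[fast]=0, fast++
slow=0 fast=2: a[fast]=0, fast++
slow=0 fast=3: a[fast]=0, fast++
slow=0 fast=4: a[fast]=4≠0 swap→a[0]=4, slow++,fast++
slow=1 fast=5: a[fast]=0, fast++
slow=1 fast=6: a[fast]=0, fast++
slow=1 fast=7: a[fast]=0, fast++
slow=1 fast=8: a[fast]=0, fast++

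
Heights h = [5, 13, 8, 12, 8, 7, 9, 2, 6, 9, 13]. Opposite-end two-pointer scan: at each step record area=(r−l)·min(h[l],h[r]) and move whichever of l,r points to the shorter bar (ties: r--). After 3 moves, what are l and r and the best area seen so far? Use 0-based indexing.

l=1, r=8, best area=117

[0,10] min(5,13)*10=50 best=50 * → l++
[1,10] min(13,13)*9=117 best=117 * → r--
[1,9] min(13,9)*8=72 best=117 → r--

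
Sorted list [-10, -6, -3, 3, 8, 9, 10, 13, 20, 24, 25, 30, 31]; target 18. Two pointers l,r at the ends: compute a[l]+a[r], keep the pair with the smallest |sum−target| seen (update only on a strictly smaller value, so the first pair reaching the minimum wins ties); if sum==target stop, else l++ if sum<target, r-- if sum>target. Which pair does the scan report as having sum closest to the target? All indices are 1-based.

pair (-6, 24) with sum 18 (|Δ|=0)

l=1 r=13: -10+31=21 d=3 *, r--
l=1 r=12: -10+30=20 d=2 *, r--
l=1 r=11: -10+25=15 d=3, l++
l=2 r=11: -6+25=19 d=1 *, r--
l=2 r=10: -6+24=18 d=0 *, stop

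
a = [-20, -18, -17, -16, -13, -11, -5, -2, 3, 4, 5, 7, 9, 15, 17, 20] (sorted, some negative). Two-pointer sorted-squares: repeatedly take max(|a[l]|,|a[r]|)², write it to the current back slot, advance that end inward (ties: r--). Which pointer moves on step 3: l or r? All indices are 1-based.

l=1 r=16: |-20|<=|20| out[16]=400, r--
l=1 r=15: |-20|>|17| out[15]=400, l++
l=2 r=15: |-18|>|17| out[14]=324, l++

l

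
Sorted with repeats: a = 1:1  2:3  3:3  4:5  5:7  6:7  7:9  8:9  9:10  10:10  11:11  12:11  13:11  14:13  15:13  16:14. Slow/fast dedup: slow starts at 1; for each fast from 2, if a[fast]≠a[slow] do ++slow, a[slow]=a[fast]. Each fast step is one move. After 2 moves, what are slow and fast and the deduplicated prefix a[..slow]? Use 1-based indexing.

slow=2, fast=4, prefix=[1, 3]

(s=1,f=2) a[fast]=3≠a[slow]=1 write a[2]=3 → slow++,fast++
(s=2,f=3) a[fast]=3=a[slow] dup → fast++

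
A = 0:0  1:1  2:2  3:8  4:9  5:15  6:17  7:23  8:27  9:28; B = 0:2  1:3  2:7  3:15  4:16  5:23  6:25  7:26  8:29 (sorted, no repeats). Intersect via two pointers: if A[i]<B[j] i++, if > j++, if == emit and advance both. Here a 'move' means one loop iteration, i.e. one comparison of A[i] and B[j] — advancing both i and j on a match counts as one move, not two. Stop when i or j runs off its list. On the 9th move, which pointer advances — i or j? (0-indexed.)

j

i=0 j=0: 0<2, i++
i=1 j=0: 1<2, i++
i=2 j=0: 2==2 emit, i++,j++
i=3 j=1: 8>3, j++
i=3 j=2: 8>7, j++
i=3 j=3: 8<15, i++
i=4 j=3: 9<15, i++
i=5 j=3: 15==15 emit, i++,j++
i=6 j=4: 17>16, j++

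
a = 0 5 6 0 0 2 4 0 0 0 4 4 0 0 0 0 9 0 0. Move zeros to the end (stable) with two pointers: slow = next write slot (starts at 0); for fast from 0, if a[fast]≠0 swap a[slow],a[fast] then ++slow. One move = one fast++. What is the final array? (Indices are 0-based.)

slow=0 fast=0: a[fast]=0, fast++
slow=0 fast=1: a[fast]=5≠0 swap→a[0]=5, slow++,fast++
slow=1 fast=2: a[fast]=6≠0 swap→a[1]=6, slow++,fast++
slow=2 fast=3: a[fast]=0, fast++
slow=2 fast=4: a[fast]=0, fast++
slow=2 fast=5: a[fast]=2≠0 swap→a[2]=2, slow++,fast++
slow=3 fast=6: a[fast]=4≠0 swap→a[3]=4, slow++,fast++
slow=4 fast=7: a[fast]=0, fast++
slow=4 fast=8: a[fast]=0, fast++
slow=4 fast=9: a[fast]=0, fast++
slow=4 fast=10: a[fast]=4≠0 swap→a[4]=4, slow++,fast++
slow=5 fast=11: a[fast]=4≠0 swap→a[5]=4, slow++,fast++
slow=6 fast=12: a[fast]=0, fast++
slow=6 fast=13: a[fast]=0, fast++
slow=6 fast=14: a[fast]=0, fast++
slow=6 fast=15: a[fast]=0, fast++
slow=6 fast=16: a[fast]=9≠0 swap→a[6]=9, slow++,fast++
slow=7 fast=17: a[fast]=0, fast++
slow=7 fast=18: a[fast]=0, fast++

[5, 6, 2, 4, 4, 4, 9, 0, 0, 0, 0, 0, 0, 0, 0, 0, 0, 0, 0]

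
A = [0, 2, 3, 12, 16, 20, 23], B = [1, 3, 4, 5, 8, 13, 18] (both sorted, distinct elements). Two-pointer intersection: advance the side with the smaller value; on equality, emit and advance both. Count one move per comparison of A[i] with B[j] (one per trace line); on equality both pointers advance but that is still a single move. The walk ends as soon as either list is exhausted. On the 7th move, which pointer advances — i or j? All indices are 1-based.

j

i=1 j=1: 0<1, i++
i=2 j=1: 2>1, j++
i=2 j=2: 2<3, i++
i=3 j=2: 3==3 emit, i++,j++
i=4 j=3: 12>4, j++
i=4 j=4: 12>5, j++
i=4 j=5: 12>8, j++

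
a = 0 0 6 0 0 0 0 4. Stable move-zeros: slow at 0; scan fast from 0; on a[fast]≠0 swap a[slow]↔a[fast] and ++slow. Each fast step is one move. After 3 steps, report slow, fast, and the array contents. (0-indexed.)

(s=0,f=0) a[fast]=0 → fast++
(s=0,f=1) a[fast]=0 → fast++
(s=0,f=2) a[fast]=6≠0 swap→a[0]=6 → slow++,fast++

slow=1, fast=3, a=[6, 0, 0, 0, 0, 0, 0, 4]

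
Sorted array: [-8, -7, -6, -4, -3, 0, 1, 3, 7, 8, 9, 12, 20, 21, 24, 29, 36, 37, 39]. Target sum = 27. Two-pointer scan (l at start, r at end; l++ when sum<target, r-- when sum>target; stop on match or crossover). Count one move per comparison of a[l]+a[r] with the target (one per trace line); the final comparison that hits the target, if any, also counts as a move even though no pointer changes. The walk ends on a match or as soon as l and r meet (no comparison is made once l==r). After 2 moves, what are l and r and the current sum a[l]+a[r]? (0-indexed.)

l=0, r=16, sum=28

[0,18] -8+39=31 >27 → r--
[0,17] -8+37=29 >27 → r--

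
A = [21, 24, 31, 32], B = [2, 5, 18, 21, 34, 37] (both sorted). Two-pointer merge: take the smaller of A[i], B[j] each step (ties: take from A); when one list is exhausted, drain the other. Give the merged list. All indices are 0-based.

[i=0,j=0] A[i]=21>B[j]=2 take 2 → j++
[i=0,j=1] A[i]=21>B[j]=5 take 5 → j++
[i=0,j=2] A[i]=21>B[j]=18 take 18 → j++
[i=0,j=3] A[i]=21<=B[j]=21 take 21 → i++
[i=1,j=3] A[i]=24>B[j]=21 take 21 → j++
[i=1,j=4] A[i]=24<=B[j]=34 take 24 → i++
[i=2,j=4] A[i]=31<=B[j]=34 take 31 → i++
[i=3,j=4] A[i]=32<=B[j]=34 take 32 → i++
[i=4,j=4] A done, take B[j]=34 → j++
[i=4,j=5] A done, take B[j]=37 → j++

[2, 5, 18, 21, 21, 24, 31, 32, 34, 37]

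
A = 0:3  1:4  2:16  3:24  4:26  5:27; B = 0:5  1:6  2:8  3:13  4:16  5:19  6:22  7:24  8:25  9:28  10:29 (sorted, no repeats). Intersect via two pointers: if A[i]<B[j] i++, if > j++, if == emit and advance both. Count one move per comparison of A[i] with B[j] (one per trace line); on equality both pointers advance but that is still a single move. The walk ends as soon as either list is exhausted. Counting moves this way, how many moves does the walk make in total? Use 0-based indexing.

i=0 j=0: 3<5, i++
i=1 j=0: 4<5, i++
i=2 j=0: 16>5, j++
i=2 j=1: 16>6, j++
i=2 j=2: 16>8, j++
i=2 j=3: 16>13, j++
i=2 j=4: 16==16 emit, i++,j++
i=3 j=5: 24>19, j++
i=3 j=6: 24>22, j++
i=3 j=7: 24==24 emit, i++,j++
i=4 j=8: 26>25, j++
i=4 j=9: 26<28, i++
i=5 j=9: 27<28, i++

13 moves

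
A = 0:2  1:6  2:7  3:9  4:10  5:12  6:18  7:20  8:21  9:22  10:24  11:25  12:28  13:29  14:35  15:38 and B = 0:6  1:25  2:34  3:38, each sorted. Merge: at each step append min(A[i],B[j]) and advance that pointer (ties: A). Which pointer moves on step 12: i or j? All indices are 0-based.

[i=0,j=0] A[i]=2<=B[j]=6 take 2 → i++
[i=1,j=0] A[i]=6<=B[j]=6 take 6 → i++
[i=2,j=0] A[i]=7>B[j]=6 take 6 → j++
[i=2,j=1] A[i]=7<=B[j]=25 take 7 → i++
[i=3,j=1] A[i]=9<=B[j]=25 take 9 → i++
[i=4,j=1] A[i]=10<=B[j]=25 take 10 → i++
[i=5,j=1] A[i]=12<=B[j]=25 take 12 → i++
[i=6,j=1] A[i]=18<=B[j]=25 take 18 → i++
[i=7,j=1] A[i]=20<=B[j]=25 take 20 → i++
[i=8,j=1] A[i]=21<=B[j]=25 take 21 → i++
[i=9,j=1] A[i]=22<=B[j]=25 take 22 → i++
[i=10,j=1] A[i]=24<=B[j]=25 take 24 → i++

i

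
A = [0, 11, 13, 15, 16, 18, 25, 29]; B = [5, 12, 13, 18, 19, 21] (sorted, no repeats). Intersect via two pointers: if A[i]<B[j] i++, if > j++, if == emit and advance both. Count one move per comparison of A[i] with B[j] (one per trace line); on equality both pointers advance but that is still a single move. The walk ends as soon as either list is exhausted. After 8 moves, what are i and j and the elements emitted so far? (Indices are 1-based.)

i=7, j=5, emitted=[13, 18]

i=1 j=1: 0<5, i++
i=2 j=1: 11>5, j++
i=2 j=2: 11<12, i++
i=3 j=2: 13>12, j++
i=3 j=3: 13==13 emit, i++,j++
i=4 j=4: 15<18, i++
i=5 j=4: 16<18, i++
i=6 j=4: 18==18 emit, i++,j++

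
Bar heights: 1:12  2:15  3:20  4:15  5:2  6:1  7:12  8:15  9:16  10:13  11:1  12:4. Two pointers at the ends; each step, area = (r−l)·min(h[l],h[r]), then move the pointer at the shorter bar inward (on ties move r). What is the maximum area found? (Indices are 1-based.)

l=1 r=12: min(12,4)*11=44 best=44 *, r--
l=1 r=11: min(12,1)*10=10 best=44, r--
l=1 r=10: min(12,13)*9=108 best=108 *, l++
l=2 r=10: min(15,13)*8=104 best=108, r--
l=2 r=9: min(15,16)*7=105 best=108, l++
l=3 r=9: min(20,16)*6=96 best=108, r--
l=3 r=8: min(20,15)*5=75 best=108, r--
l=3 r=7: min(20,12)*4=48 best=108, r--
l=3 r=6: min(20,1)*3=3 best=108, r--
l=3 r=5: min(20,2)*2=4 best=108, r--
l=3 r=4: min(20,15)*1=15 best=108, r--

max area = 108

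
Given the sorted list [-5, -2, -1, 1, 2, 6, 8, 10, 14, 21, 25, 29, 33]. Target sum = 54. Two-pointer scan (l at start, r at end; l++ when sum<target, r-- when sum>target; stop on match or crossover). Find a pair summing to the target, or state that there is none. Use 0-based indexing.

l=0 r=12: -5+33=28 <54, l++
l=1 r=12: -2+33=31 <54, l++
l=2 r=12: -1+33=32 <54, l++
l=3 r=12: 1+33=34 <54, l++
l=4 r=12: 2+33=35 <54, l++
l=5 r=12: 6+33=39 <54, l++
l=6 r=12: 8+33=41 <54, l++
l=7 r=12: 10+33=43 <54, l++
l=8 r=12: 14+33=47 <54, l++
l=9 r=12: 21+33=54, found

(21, 33)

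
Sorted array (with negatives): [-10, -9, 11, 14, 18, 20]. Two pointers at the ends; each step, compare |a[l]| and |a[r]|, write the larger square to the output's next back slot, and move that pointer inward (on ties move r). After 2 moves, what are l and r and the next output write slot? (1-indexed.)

[1,6] |-10|<=|20| out[6]=400 → r--
[1,5] |-10|<=|18| out[5]=324 → r--

l=1, r=4, next write slot=4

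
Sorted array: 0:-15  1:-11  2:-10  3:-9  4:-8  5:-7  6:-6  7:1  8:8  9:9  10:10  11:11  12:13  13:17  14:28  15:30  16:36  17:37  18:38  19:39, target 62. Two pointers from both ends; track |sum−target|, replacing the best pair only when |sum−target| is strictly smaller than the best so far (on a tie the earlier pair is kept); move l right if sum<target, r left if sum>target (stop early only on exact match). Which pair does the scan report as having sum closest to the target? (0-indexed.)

pair (28, 36) with sum 64 (|Δ|=2)

[0,19] -15+39=24 d=38 * → l++
[1,19] -11+39=28 d=34 * → l++
[2,19] -10+39=29 d=33 * → l++
[3,19] -9+39=30 d=32 * → l++
[4,19] -8+39=31 d=31 * → l++
[5,19] -7+39=32 d=30 * → l++
[6,19] -6+39=33 d=29 * → l++
[7,19] 1+39=40 d=22 * → l++
[8,19] 8+39=47 d=15 * → l++
[9,19] 9+39=48 d=14 * → l++
[10,19] 10+39=49 d=13 * → l++
[11,19] 11+39=50 d=12 * → l++
[12,19] 13+39=52 d=10 * → l++
[13,19] 17+39=56 d=6 * → l++
[14,19] 28+39=67 d=5 * → r--
[14,18] 28+38=66 d=4 * → r--
[14,17] 28+37=65 d=3 * → r--
[14,16] 28+36=64 d=2 * → r--
[14,15] 28+30=58 d=4 → l++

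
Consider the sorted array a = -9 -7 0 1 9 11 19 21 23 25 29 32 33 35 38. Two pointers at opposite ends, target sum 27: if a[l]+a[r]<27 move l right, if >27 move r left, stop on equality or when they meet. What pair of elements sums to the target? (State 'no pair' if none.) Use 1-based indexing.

no pair

[1,15] -9+38=29 >27 → r--
[1,14] -9+35=26 <27 → l++
[2,14] -7+35=28 >27 → r--
[2,13] -7+33=26 <27 → l++
[3,13] 0+33=33 >27 → r--
[3,12] 0+32=32 >27 → r--
[3,11] 0+29=29 >27 → r--
[3,10] 0+25=25 <27 → l++
[4,10] 1+25=26 <27 → l++
[5,10] 9+25=34 >27 → r--
[5,9] 9+23=32 >27 → r--
[5,8] 9+21=30 >27 → r--
[5,7] 9+19=28 >27 → r--
[5,6] 9+11=20 <27 → l++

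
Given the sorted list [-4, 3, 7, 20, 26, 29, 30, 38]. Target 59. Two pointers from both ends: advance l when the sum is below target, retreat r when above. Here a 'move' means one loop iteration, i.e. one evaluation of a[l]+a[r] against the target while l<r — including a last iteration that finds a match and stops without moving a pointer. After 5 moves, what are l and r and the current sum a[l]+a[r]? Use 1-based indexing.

l=5, r=7, sum=56

l=1 r=8: -4+38=34 <59, l++
l=2 r=8: 3+38=41 <59, l++
l=3 r=8: 7+38=45 <59, l++
l=4 r=8: 20+38=58 <59, l++
l=5 r=8: 26+38=64 >59, r--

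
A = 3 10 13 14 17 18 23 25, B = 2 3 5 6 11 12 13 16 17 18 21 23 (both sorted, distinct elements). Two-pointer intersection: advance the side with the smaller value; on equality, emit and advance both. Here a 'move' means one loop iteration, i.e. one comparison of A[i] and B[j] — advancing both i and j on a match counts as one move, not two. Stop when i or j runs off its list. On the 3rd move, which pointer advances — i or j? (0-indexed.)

i=0 j=0: 3>2, j++
i=0 j=1: 3==3 emit, i++,j++
i=1 j=2: 10>5, j++

j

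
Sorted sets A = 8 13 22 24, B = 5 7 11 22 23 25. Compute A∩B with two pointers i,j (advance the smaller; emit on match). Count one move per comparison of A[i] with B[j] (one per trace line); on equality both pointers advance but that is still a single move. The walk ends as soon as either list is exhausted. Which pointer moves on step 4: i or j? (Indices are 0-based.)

[i=0,j=0] 8>5 → j++
[i=0,j=1] 8>7 → j++
[i=0,j=2] 8<11 → i++
[i=1,j=2] 13>11 → j++

j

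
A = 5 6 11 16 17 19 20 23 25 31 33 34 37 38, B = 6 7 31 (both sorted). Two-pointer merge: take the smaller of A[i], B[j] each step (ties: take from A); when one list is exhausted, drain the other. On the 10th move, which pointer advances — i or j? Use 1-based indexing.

i=1 j=1: A[i]=5<=B[j]=6 take 5, i++
i=2 j=1: A[i]=6<=B[j]=6 take 6, i++
i=3 j=1: A[i]=11>B[j]=6 take 6, j++
i=3 j=2: A[i]=11>B[j]=7 take 7, j++
i=3 j=3: A[i]=11<=B[j]=31 take 11, i++
i=4 j=3: A[i]=16<=B[j]=31 take 16, i++
i=5 j=3: A[i]=17<=B[j]=31 take 17, i++
i=6 j=3: A[i]=19<=B[j]=31 take 19, i++
i=7 j=3: A[i]=20<=B[j]=31 take 20, i++
i=8 j=3: A[i]=23<=B[j]=31 take 23, i++

i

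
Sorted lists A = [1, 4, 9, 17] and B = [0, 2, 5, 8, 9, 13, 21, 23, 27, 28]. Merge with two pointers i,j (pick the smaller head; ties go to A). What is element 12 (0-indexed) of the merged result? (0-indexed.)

i=0 j=0: A[i]=1>B[j]=0 take 0, j++
i=0 j=1: A[i]=1<=B[j]=2 take 1, i++
i=1 j=1: A[i]=4>B[j]=2 take 2, j++
i=1 j=2: A[i]=4<=B[j]=5 take 4, i++
i=2 j=2: A[i]=9>B[j]=5 take 5, j++
i=2 j=3: A[i]=9>B[j]=8 take 8, j++
i=2 j=4: A[i]=9<=B[j]=9 take 9, i++
i=3 j=4: A[i]=17>B[j]=9 take 9, j++
i=3 j=5: A[i]=17>B[j]=13 take 13, j++
i=3 j=6: A[i]=17<=B[j]=21 take 17, i++
i=4 j=6: A done, take B[j]=21, j++
i=4 j=7: A done, take B[j]=23, j++
i=4 j=8: A done, take B[j]=27, j++
i=4 j=9: A done, take B[j]=28, j++

merged[12] = 27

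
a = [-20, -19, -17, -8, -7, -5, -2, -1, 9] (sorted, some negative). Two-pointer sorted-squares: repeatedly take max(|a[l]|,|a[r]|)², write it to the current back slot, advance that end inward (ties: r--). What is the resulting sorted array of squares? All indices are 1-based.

[1, 4, 25, 49, 64, 81, 289, 361, 400]

l=1 r=9: |-20|>|9| out[9]=400, l++
l=2 r=9: |-19|>|9| out[8]=361, l++
l=3 r=9: |-17|>|9| out[7]=289, l++
l=4 r=9: |-8|<=|9| out[6]=81, r--
l=4 r=8: |-8|>|-1| out[5]=64, l++
l=5 r=8: |-7|>|-1| out[4]=49, l++
l=6 r=8: |-5|>|-1| out[3]=25, l++
l=7 r=8: |-2|>|-1| out[2]=4, l++
l=8 r=8: |-1|<=|-1| out[1]=1, r--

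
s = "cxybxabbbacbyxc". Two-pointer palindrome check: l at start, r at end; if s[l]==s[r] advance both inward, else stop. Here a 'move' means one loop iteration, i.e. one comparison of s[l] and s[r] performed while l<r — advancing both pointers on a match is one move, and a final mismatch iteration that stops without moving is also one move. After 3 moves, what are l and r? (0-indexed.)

l=0 r=14: 'c'=='c', l++,r--
l=1 r=13: 'x'=='x', l++,r--
l=2 r=12: 'y'=='y', l++,r--

l=3, r=11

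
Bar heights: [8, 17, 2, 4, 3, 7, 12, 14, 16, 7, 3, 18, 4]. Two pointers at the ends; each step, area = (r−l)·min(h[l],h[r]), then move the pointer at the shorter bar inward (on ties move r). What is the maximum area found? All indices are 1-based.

max area = 170

l=1 r=13: min(8,4)*12=48 best=48 *, r--
l=1 r=12: min(8,18)*11=88 best=88 *, l++
l=2 r=12: min(17,18)*10=170 best=170 *, l++
l=3 r=12: min(2,18)*9=18 best=170, l++
l=4 r=12: min(4,18)*8=32 best=170, l++
l=5 r=12: min(3,18)*7=21 best=170, l++
l=6 r=12: min(7,18)*6=42 best=170, l++
l=7 r=12: min(12,18)*5=60 best=170, l++
l=8 r=12: min(14,18)*4=56 best=170, l++
l=9 r=12: min(16,18)*3=48 best=170, l++
l=10 r=12: min(7,18)*2=14 best=170, l++
l=11 r=12: min(3,18)*1=3 best=170, l++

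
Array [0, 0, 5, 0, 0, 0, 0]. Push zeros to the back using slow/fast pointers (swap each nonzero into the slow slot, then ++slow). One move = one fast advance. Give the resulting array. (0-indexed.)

[5, 0, 0, 0, 0, 0, 0]

(s=0,f=0) a[fast]=0 → fast++
(s=0,f=1) a[fast]=0 → fast++
(s=0,f=2) a[fast]=5≠0 swap→a[0]=5 → slow++,fast++
(s=1,f=3) a[fast]=0 → fast++
(s=1,f=4) a[fast]=0 → fast++
(s=1,f=5) a[fast]=0 → fast++
(s=1,f=6) a[fast]=0 → fast++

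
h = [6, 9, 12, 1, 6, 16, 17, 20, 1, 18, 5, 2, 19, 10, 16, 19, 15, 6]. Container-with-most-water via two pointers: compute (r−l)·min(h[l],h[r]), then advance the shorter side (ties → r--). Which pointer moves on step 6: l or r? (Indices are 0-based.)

l

[0,17] min(6,6)*17=102 best=102 * → r--
[0,16] min(6,15)*16=96 best=102 → l++
[1,16] min(9,15)*15=135 best=135 * → l++
[2,16] min(12,15)*14=168 best=168 * → l++
[3,16] min(1,15)*13=13 best=168 → l++
[4,16] min(6,15)*12=72 best=168 → l++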